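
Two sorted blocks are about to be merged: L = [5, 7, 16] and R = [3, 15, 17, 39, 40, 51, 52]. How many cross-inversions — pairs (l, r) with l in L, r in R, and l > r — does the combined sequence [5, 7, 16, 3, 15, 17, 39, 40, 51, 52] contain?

4 cross-inversions

Take each right-half value and tally the left-half values above it:
r = 3: 5, 7, 16 → 3
r = 15: 16 → 1
r = 17: none → 0
r = 39: none → 0
r = 40: none → 0
r = 51: none → 0
r = 52: none → 0
Cross-inversions: 3 + 1 + 0 + 0 + 0 + 0 + 0 = 4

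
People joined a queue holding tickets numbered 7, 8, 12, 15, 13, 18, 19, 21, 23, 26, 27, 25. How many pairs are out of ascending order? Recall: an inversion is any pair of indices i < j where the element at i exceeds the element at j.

3 out-of-order pairs

Count, for each position, how many later elements it exceeds:
7: 0
8: 0
12: 0
15: 1
13: 0
18: 0
19: 0
21: 0
23: 0
26: 1
27: 1
25: 0
Sum: 0 + 0 + 0 + 1 + 0 + 0 + 0 + 0 + 0 + 1 + 1 + 0 = 3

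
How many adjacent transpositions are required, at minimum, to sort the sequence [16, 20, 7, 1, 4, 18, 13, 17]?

Adjacent swaps: 14

The minimum number of adjacent swaps to sort an array equals its inversion count, since every such swap removes exactly one inversion.
Count inversions — for each element, later elements that are smaller:
16: 7, 1, 4, 13 → 4
20: 7, 1, 4, 18, 13, 17 → 6
7: 1, 4 → 2
1: none → 0
4: none → 0
18: 13, 17 → 2
13: none → 0
17: none → 0
Total inversions: 4 + 6 + 2 + 0 + 0 + 2 + 0 + 0 = 14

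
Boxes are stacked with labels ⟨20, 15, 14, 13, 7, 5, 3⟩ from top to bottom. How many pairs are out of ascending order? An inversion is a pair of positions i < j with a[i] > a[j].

For each element, count later entries that are smaller:
20 → 15, 14, 13, 7, 5, 3 → 6
15 → 14, 13, 7, 5, 3 → 5
14 → 13, 7, 5, 3 → 4
13 → 7, 5, 3 → 3
7 → 5, 3 → 2
5 → 3 → 1
3 → none → 0
Sum: 6 + 5 + 4 + 3 + 2 + 1 + 0 = 21

There are 21 inversions.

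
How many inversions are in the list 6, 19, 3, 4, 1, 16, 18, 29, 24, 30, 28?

13

Element-by-element contributions:
6: 3
19: 5
3: 1
4: 1
1: 0
16: 0
18: 0
29: 2
24: 0
30: 1
28: 0
Sum: 3 + 5 + 1 + 1 + 0 + 0 + 0 + 2 + 0 + 1 + 0 = 13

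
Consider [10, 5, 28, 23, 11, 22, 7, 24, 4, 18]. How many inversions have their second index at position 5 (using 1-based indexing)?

2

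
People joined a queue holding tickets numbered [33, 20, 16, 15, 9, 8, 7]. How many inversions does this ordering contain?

21 out-of-order pairs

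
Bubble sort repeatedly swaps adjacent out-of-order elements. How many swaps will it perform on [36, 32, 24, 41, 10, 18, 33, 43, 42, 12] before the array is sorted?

22 swaps

Each adjacent swap fixes exactly one inversion, so the minimum swap count equals the number of inversions.
Count inversions — for each element, later elements that are smaller:
36: 32, 24, 10, 18, 33, 12 → 6
32: 24, 10, 18, 12 → 4
24: 10, 18, 12 → 3
41: 10, 18, 33, 12 → 4
10: none → 0
18: 12 → 1
33: 12 → 1
43: 42, 12 → 2
42: 12 → 1
12: none → 0
Total inversions: 6 + 4 + 3 + 4 + 0 + 1 + 1 + 2 + 1 + 0 = 22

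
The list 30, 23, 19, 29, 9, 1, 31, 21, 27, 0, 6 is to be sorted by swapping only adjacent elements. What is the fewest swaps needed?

Each adjacent swap fixes exactly one inversion, so the minimum swap count equals the number of inversions.
Count inversions — for each element, later elements that are smaller:
30: 23, 19, 29, 9, 1, 21, 27, 0, 6 → 9
23: 19, 9, 1, 21, 0, 6 → 6
19: 9, 1, 0, 6 → 4
29: 9, 1, 21, 27, 0, 6 → 6
9: 1, 0, 6 → 3
1: 0 → 1
31: 21, 27, 0, 6 → 4
21: 0, 6 → 2
27: 0, 6 → 2
0: none → 0
6: none → 0
Total inversions: 9 + 6 + 4 + 6 + 3 + 1 + 4 + 2 + 2 + 0 + 0 = 37

Adjacent swaps: 37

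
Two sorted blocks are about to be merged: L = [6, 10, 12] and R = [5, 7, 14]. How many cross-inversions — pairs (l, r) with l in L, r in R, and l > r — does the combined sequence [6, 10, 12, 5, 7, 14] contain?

For each element r of the right run, count left-run elements greater than r:
r = 5: 6, 10, 12 → 3
r = 7: 10, 12 → 2
r = 14: none → 0
Cross-inversions: 3 + 2 + 0 = 5

5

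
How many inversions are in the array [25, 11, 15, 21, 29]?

3

Sweep left to right; for each value list the smaller values that follow it:
25: 3
11: 0
15: 0
21: 0
29: 0
Sum: 3 + 0 + 0 + 0 + 0 = 3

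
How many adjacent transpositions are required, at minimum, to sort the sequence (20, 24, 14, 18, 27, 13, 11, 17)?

19

The minimum number of adjacent swaps to sort an array equals its inversion count, since every such swap removes exactly one inversion.
Count inversions — for each element, later elements that are smaller:
20: 14, 18, 13, 11, 17 → 5
24: 14, 18, 13, 11, 17 → 5
14: 13, 11 → 2
18: 13, 11, 17 → 3
27: 13, 11, 17 → 3
13: 11 → 1
11: none → 0
17: none → 0
Total inversions: 5 + 5 + 2 + 3 + 3 + 1 + 0 + 0 = 19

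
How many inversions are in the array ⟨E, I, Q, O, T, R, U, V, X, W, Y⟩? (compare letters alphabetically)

For each element, count later entries that are smaller:
E → none → 0
I → none → 0
Q → O → 1
O → none → 0
T → R → 1
R → none → 0
U → none → 0
V → none → 0
X → W → 1
W → none → 0
Y → none → 0
Sum: 0 + 0 + 1 + 0 + 1 + 0 + 0 + 0 + 1 + 0 + 0 = 3

3 inversions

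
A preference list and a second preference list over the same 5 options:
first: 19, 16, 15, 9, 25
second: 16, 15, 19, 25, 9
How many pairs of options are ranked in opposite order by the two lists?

3 pairs

Assign each item its position (1..5) in the first ordering, then rewrite the second ordering as that position sequence:
positions: 19→1, 16→2, 15→3, 9→4, 25→5
second ordering as positions: [2, 3, 1, 5, 4]
Discordant pairs = inversions in this position sequence.
2: 1 → 1
3: 1 → 1
1: 0
5: 4 → 1
4: 0
Total: 1 + 1 + 0 + 1 + 0 = 3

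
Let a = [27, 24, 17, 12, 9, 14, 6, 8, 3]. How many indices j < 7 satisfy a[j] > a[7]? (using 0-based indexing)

The element at index 7 is 8.
Elements before it: 27, 24, 17, 12, 9, 14, 6
Those larger than 8: 27, 24, 17, 12, 9, 14

6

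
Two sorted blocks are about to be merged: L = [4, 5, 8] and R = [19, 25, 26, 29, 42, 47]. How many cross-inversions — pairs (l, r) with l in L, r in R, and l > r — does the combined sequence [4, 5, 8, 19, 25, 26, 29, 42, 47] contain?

There are 0 cross-inversions.

For each element r of the right run, count left-run elements greater than r:
r = 19: none → 0
r = 25: none → 0
r = 26: none → 0
r = 29: none → 0
r = 42: none → 0
r = 47: none → 0
Cross-inversions: 0 + 0 + 0 + 0 + 0 + 0 = 0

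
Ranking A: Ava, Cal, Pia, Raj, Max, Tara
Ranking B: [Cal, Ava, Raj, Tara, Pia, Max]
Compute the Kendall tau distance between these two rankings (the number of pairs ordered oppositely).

Assign each item its position (1..6) in the first ordering, then rewrite the second ordering as that position sequence:
positions: Ava→1, Cal→2, Pia→3, Raj→4, Max→5, Tara→6
second ordering as positions: [2, 1, 4, 6, 3, 5]
Discordant pairs = inversions in this position sequence.
2: 1 → 1
1: 0
4: 3 → 1
6: 3, 5 → 2
3: 0
5: 0
Total: 1 + 0 + 1 + 2 + 0 + 0 = 4

Discordant pairs: 4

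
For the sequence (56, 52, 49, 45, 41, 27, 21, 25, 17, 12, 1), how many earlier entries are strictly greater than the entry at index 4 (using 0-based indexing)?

4 such elements

The element at index 4 is 41.
Elements before it: 56, 52, 49, 45
Those larger than 41: 56, 52, 49, 45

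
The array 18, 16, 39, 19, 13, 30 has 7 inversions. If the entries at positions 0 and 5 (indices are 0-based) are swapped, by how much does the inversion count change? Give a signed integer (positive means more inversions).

+3

Positions 0 and 5 hold 18 and 30; after swapping, the array is [30, 16, 39, 19, 13, 18].
For each element, count later entries that are smaller:
30: 4
16: 1
39: 3
19: 2
13: 0
18: 0
Sum: 4 + 1 + 3 + 2 + 0 + 0 = 10
Change: 10 − 7 = +3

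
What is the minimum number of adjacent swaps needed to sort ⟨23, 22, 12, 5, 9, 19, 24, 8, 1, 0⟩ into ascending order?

Each adjacent swap fixes exactly one inversion, so the minimum swap count equals the number of inversions.
Count inversions — for each element, later elements that are smaller:
23: 22, 12, 5, 9, 19, 8, 1, 0 → 8
22: 12, 5, 9, 19, 8, 1, 0 → 7
12: 5, 9, 8, 1, 0 → 5
5: 1, 0 → 2
9: 8, 1, 0 → 3
19: 8, 1, 0 → 3
24: 8, 1, 0 → 3
8: 1, 0 → 2
1: 0 → 1
0: none → 0
Total inversions: 8 + 7 + 5 + 2 + 3 + 3 + 3 + 2 + 1 + 0 = 34

34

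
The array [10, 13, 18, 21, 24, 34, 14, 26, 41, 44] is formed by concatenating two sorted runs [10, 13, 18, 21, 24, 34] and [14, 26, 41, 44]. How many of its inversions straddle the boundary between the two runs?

Take each right-half value and tally the left-half values above it:
r = 14: 18, 21, 24, 34 → 4
r = 26: 34 → 1
r = 41: none → 0
r = 44: none → 0
Cross-inversions: 4 + 1 + 0 + 0 = 5

There are 5 cross-inversions.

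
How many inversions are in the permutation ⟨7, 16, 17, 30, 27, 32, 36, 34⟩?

2 out-of-order pairs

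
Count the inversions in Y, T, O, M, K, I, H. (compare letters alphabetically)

For each element, count later entries that are smaller:
Y → T, O, M, K, I, H → 6
T → O, M, K, I, H → 5
O → M, K, I, H → 4
M → K, I, H → 3
K → I, H → 2
I → H → 1
H → none → 0
Sum: 6 + 5 + 4 + 3 + 2 + 1 + 0 = 21

21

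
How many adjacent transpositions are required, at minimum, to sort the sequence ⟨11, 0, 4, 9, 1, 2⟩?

There are 9 swaps.

Minimum adjacent swaps = number of inversions (each swap of adjacent out-of-order elements removes one inversion and no swap can remove more).
Count inversions — for each element, later elements that are smaller:
11: 0, 4, 9, 1, 2 → 5
0: none → 0
4: 1, 2 → 2
9: 1, 2 → 2
1: none → 0
2: none → 0
Total inversions: 5 + 0 + 2 + 2 + 0 + 0 = 9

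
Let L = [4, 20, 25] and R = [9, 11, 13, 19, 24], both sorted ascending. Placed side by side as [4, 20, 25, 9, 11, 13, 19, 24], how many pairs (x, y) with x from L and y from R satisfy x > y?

For each element r of the right run, count left-run elements greater than r:
r = 9: 20, 25 → 2
r = 11: 20, 25 → 2
r = 13: 20, 25 → 2
r = 19: 20, 25 → 2
r = 24: 25 → 1
Cross-inversions: 2 + 2 + 2 + 2 + 1 = 9

9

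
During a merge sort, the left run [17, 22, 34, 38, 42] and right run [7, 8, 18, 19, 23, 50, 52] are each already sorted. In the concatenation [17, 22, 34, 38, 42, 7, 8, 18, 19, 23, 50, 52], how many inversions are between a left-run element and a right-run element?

21 cross-inversions

Take each right-half value and tally the left-half values above it:
r = 7: 17, 22, 34, 38, 42 → 5
r = 8: 17, 22, 34, 38, 42 → 5
r = 18: 22, 34, 38, 42 → 4
r = 19: 22, 34, 38, 42 → 4
r = 23: 34, 38, 42 → 3
r = 50: none → 0
r = 52: none → 0
Cross-inversions: 5 + 5 + 4 + 4 + 3 + 0 + 0 = 21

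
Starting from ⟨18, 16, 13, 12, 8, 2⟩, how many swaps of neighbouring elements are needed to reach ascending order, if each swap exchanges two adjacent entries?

Minimum adjacent swaps = number of inversions (each swap of adjacent out-of-order elements removes one inversion and no swap can remove more).
Count inversions — for each element, later elements that are smaller:
18: 16, 13, 12, 8, 2 → 5
16: 13, 12, 8, 2 → 4
13: 12, 8, 2 → 3
12: 8, 2 → 2
8: 2 → 1
2: none → 0
Total inversions: 5 + 4 + 3 + 2 + 1 + 0 = 15

There are 15 adjacent swaps.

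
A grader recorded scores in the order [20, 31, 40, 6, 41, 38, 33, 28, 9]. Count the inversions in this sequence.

There are 20 inversions.

Count, for each position, how many later elements it exceeds:
20: 2
31: 3
40: 5
6: 0
41: 4
38: 3
33: 2
28: 1
9: 0
Sum: 2 + 3 + 5 + 0 + 4 + 3 + 2 + 1 + 0 = 20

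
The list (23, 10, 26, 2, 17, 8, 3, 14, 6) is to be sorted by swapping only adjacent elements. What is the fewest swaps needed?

24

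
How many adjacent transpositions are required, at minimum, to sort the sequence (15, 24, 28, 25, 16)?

There are 4 adjacent swaps.

The minimum number of adjacent swaps to sort an array equals its inversion count, since every such swap removes exactly one inversion.
Count inversions — for each element, later elements that are smaller:
15: none → 0
24: 16 → 1
28: 25, 16 → 2
25: 16 → 1
16: none → 0
Total inversions: 0 + 1 + 2 + 1 + 0 = 4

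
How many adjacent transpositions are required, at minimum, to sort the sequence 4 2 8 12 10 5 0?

11 adjacent swaps

Minimum adjacent swaps = number of inversions (each swap of adjacent out-of-order elements removes one inversion and no swap can remove more).
Count inversions — for each element, later elements that are smaller:
4: 2, 0 → 2
2: 0 → 1
8: 5, 0 → 2
12: 10, 5, 0 → 3
10: 5, 0 → 2
5: 0 → 1
0: none → 0
Total inversions: 2 + 1 + 2 + 3 + 2 + 1 + 0 = 11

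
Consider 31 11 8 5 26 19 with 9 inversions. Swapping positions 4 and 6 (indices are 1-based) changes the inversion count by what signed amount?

+1

Positions 4 and 6 hold 5 and 19; after swapping, the array is [31, 11, 8, 19, 26, 5].
Sweep left to right; for each value list the smaller values that follow it:
31: 5
11: 2
8: 1
19: 1
26: 1
5: 0
Sum: 5 + 2 + 1 + 1 + 1 + 0 = 10
Change: 10 − 9 = +1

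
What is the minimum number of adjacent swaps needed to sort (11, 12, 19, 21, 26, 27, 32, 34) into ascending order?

0

The minimum number of adjacent swaps to sort an array equals its inversion count, since every such swap removes exactly one inversion.
Count inversions — for each element, later elements that are smaller:
11: none → 0
12: none → 0
19: none → 0
21: none → 0
26: none → 0
27: none → 0
32: none → 0
34: none → 0
Total inversions: 0 + 0 + 0 + 0 + 0 + 0 + 0 + 0 = 0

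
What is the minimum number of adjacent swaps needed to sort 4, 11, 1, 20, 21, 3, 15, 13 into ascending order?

11 swaps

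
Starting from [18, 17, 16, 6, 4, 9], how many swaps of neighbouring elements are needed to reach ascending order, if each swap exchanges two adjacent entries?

13

Minimum adjacent swaps = number of inversions (each swap of adjacent out-of-order elements removes one inversion and no swap can remove more).
Count inversions — for each element, later elements that are smaller:
18: 17, 16, 6, 4, 9 → 5
17: 16, 6, 4, 9 → 4
16: 6, 4, 9 → 3
6: 4 → 1
4: none → 0
9: none → 0
Total inversions: 5 + 4 + 3 + 1 + 0 + 0 = 13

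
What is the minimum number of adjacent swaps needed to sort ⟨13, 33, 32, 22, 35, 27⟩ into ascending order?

There are 6 adjacent swaps.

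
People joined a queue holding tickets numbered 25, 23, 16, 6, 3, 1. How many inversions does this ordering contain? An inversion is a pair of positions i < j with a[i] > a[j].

15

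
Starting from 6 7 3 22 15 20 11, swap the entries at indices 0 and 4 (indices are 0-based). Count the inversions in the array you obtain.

10 inversions

Positions 0 and 4 hold 6 and 15; after swapping, the array is [15, 7, 3, 22, 6, 20, 11].
Count, for each position, how many later elements it exceeds:
15 → 7, 3, 6, 11 → 4
7 → 3, 6 → 2
3 → none → 0
22 → 6, 20, 11 → 3
6 → none → 0
20 → 11 → 1
11 → none → 0
Sum: 4 + 2 + 0 + 3 + 0 + 1 + 0 = 10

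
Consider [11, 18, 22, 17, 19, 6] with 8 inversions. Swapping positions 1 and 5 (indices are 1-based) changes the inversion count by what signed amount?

+5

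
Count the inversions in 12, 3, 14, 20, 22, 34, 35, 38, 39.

For each element, count later entries that are smaller:
12: 1
3: 0
14: 0
20: 0
22: 0
34: 0
35: 0
38: 0
39: 0
Sum: 1 + 0 + 0 + 0 + 0 + 0 + 0 + 0 + 0 = 1

1 out-of-order pair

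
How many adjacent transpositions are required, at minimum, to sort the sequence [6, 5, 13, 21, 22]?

Minimum adjacent swaps = number of inversions (each swap of adjacent out-of-order elements removes one inversion and no swap can remove more).
Count inversions — for each element, later elements that are smaller:
6: 5 → 1
5: none → 0
13: none → 0
21: none → 0
22: none → 0
Total inversions: 1 + 0 + 0 + 0 + 0 = 1

Adjacent swaps: 1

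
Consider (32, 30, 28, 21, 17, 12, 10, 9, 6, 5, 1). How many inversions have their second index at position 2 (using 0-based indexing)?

2

The element at index 2 is 28.
Elements before it: 32, 30
Those larger than 28: 32, 30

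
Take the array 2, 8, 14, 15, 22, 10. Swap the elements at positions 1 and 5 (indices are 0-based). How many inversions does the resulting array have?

Positions 1 and 5 hold 8 and 10; after swapping, the array is [2, 10, 14, 15, 22, 8].
Sweep left to right; for each value list the smaller values that follow it:
2 → none → 0
10 → 8 → 1
14 → 8 → 1
15 → 8 → 1
22 → 8 → 1
8 → none → 0
Sum: 0 + 1 + 1 + 1 + 1 + 0 = 4

4 inversions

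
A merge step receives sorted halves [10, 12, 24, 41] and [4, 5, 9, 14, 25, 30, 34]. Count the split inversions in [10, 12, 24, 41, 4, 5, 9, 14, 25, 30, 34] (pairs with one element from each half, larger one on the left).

Cross-inversions: 17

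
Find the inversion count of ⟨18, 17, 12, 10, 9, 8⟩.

15

Count, for each position, how many later elements it exceeds:
18 → 17, 12, 10, 9, 8 → 5
17 → 12, 10, 9, 8 → 4
12 → 10, 9, 8 → 3
10 → 9, 8 → 2
9 → 8 → 1
8 → none → 0
Sum: 5 + 4 + 3 + 2 + 1 + 0 = 15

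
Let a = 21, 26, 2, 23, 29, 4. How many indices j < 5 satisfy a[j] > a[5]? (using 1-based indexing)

The element at index 5 is 29.
Elements before it: 21, 26, 2, 23
None of them are larger than 29.

0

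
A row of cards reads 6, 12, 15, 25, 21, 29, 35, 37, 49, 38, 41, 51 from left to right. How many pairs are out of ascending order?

3 inversions

Element-by-element contributions:
6 → none → 0
12 → none → 0
15 → none → 0
25 → 21 → 1
21 → none → 0
29 → none → 0
35 → none → 0
37 → none → 0
49 → 38, 41 → 2
38 → none → 0
41 → none → 0
51 → none → 0
Sum: 0 + 0 + 0 + 1 + 0 + 0 + 0 + 0 + 2 + 0 + 0 + 0 = 3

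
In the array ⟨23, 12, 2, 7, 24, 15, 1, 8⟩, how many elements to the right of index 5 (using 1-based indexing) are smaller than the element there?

3

The element at index 5 is 24.
Elements after it: 15, 1, 8
Those smaller than 24: 15, 1, 8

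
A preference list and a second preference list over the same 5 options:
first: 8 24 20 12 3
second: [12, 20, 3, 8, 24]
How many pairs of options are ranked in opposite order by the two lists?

7

Assign each item its position (1..5) in the first ordering, then rewrite the second ordering as that position sequence:
positions: 8→1, 24→2, 20→3, 12→4, 3→5
second ordering as positions: [4, 3, 5, 1, 2]
Discordant pairs = inversions in this position sequence.
4: 3, 1, 2 → 3
3: 1, 2 → 2
5: 1, 2 → 2
1: 0
2: 0
Total: 3 + 2 + 2 + 0 + 0 = 7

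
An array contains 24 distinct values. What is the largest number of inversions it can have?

A reversed (strictly descending) arrangement makes every pair an inversion, giving C(24, 2) inversions.
C(24, 2) = 24·23/2 = 276

276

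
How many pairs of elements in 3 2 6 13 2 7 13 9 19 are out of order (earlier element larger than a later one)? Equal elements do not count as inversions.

Count, for each position, how many later elements it exceeds:
3 → 2, 2 → 2
2 → none → 0
6 → 2 → 1
13 → 2, 7, 9 → 3
2 → none → 0
7 → none → 0
13 → 9 → 1
9 → none → 0
19 → none → 0
Sum: 2 + 0 + 1 + 3 + 0 + 0 + 1 + 0 + 0 = 7

There are 7 out-of-order pairs.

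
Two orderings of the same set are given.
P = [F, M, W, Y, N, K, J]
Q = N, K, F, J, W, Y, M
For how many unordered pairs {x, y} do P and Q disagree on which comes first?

Assign each item its position (1..7) in the first ordering, then rewrite the second ordering as that position sequence:
positions: F→1, M→2, W→3, Y→4, N→5, K→6, J→7
second ordering as positions: [5, 6, 1, 7, 3, 4, 2]
Discordant pairs = inversions in this position sequence.
5: 1, 3, 4, 2 → 4
6: 1, 3, 4, 2 → 4
1: 0
7: 3, 4, 2 → 3
3: 2 → 1
4: 2 → 1
2: 0
Total: 4 + 4 + 0 + 3 + 1 + 1 + 0 = 13

13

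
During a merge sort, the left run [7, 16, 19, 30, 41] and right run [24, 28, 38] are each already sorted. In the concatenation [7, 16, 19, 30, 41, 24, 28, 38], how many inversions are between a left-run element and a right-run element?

5

Count, for every r in R, how many entries of L exceed r:
r = 24: 30, 41 → 2
r = 28: 30, 41 → 2
r = 38: 41 → 1
Cross-inversions: 2 + 2 + 1 = 5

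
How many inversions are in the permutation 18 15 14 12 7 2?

15 out-of-order pairs

Sweep left to right; for each value list the smaller values that follow it:
18: 5
15: 4
14: 3
12: 2
7: 1
2: 0
Sum: 5 + 4 + 3 + 2 + 1 + 0 = 15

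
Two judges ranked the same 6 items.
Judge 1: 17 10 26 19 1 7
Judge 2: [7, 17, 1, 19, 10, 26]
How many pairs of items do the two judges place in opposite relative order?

10 discordant pairs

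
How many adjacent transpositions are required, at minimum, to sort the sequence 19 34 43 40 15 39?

There are 7 adjacent swaps.

The minimum number of adjacent swaps to sort an array equals its inversion count, since every such swap removes exactly one inversion.
Count inversions — for each element, later elements that are smaller:
19: 15 → 1
34: 15 → 1
43: 40, 15, 39 → 3
40: 15, 39 → 2
15: none → 0
39: none → 0
Total inversions: 1 + 1 + 3 + 2 + 0 + 0 = 7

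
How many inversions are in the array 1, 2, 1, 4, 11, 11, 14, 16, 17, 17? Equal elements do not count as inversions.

1 out-of-order pair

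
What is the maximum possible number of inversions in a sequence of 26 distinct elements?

325

The maximum occurs when the array is in strictly decreasing order: every one of the C(26, 2) pairs is inverted.
C(26, 2) = 26·25/2 = 325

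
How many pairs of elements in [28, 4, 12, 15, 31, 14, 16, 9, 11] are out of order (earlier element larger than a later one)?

Count, for each position, how many later elements it exceeds:
28 → 4, 12, 15, 14, 16, 9, 11 → 7
4 → none → 0
12 → 9, 11 → 2
15 → 14, 9, 11 → 3
31 → 14, 16, 9, 11 → 4
14 → 9, 11 → 2
16 → 9, 11 → 2
9 → none → 0
11 → none → 0
Sum: 7 + 0 + 2 + 3 + 4 + 2 + 2 + 0 + 0 = 20

20 out-of-order pairs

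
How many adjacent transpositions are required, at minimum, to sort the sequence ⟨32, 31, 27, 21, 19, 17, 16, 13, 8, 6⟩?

45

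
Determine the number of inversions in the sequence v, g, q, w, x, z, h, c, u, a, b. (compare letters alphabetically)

Inversions: 36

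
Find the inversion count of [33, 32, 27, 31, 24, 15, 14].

20

Count, for each position, how many later elements it exceeds:
33 → 32, 27, 31, 24, 15, 14 → 6
32 → 27, 31, 24, 15, 14 → 5
27 → 24, 15, 14 → 3
31 → 24, 15, 14 → 3
24 → 15, 14 → 2
15 → 14 → 1
14 → none → 0
Sum: 6 + 5 + 3 + 3 + 2 + 1 + 0 = 20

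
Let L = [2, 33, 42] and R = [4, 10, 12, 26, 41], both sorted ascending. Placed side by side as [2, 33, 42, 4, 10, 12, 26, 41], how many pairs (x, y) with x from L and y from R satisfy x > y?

9

Take each right-half value and tally the left-half values above it:
r = 4: 33, 42 → 2
r = 10: 33, 42 → 2
r = 12: 33, 42 → 2
r = 26: 33, 42 → 2
r = 41: 42 → 1
Cross-inversions: 2 + 2 + 2 + 2 + 1 = 9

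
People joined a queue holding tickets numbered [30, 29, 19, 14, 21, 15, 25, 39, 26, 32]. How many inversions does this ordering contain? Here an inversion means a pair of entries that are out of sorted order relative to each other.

For each element, count later entries that are smaller:
30 → 29, 19, 14, 21, 15, 25, 26 → 7
29 → 19, 14, 21, 15, 25, 26 → 6
19 → 14, 15 → 2
14 → none → 0
21 → 15 → 1
15 → none → 0
25 → none → 0
39 → 26, 32 → 2
26 → none → 0
32 → none → 0
Sum: 7 + 6 + 2 + 0 + 1 + 0 + 0 + 2 + 0 + 0 = 18

There are 18 inversions.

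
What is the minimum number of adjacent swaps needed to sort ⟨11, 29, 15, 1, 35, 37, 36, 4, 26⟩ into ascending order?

Minimum adjacent swaps = number of inversions (each swap of adjacent out-of-order elements removes one inversion and no swap can remove more).
Count inversions — for each element, later elements that are smaller:
11: 1, 4 → 2
29: 15, 1, 4, 26 → 4
15: 1, 4 → 2
1: none → 0
35: 4, 26 → 2
37: 36, 4, 26 → 3
36: 4, 26 → 2
4: none → 0
26: none → 0
Total inversions: 2 + 4 + 2 + 0 + 2 + 3 + 2 + 0 + 0 = 15

Swaps: 15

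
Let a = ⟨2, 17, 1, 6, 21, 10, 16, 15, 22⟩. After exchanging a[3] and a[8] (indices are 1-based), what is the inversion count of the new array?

15 inversions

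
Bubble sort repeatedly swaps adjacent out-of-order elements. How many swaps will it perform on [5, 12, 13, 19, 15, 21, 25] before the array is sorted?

The minimum number of adjacent swaps to sort an array equals its inversion count, since every such swap removes exactly one inversion.
Count inversions — for each element, later elements that are smaller:
5: none → 0
12: none → 0
13: none → 0
19: 15 → 1
15: none → 0
21: none → 0
25: none → 0
Total inversions: 0 + 0 + 0 + 1 + 0 + 0 + 0 = 1

1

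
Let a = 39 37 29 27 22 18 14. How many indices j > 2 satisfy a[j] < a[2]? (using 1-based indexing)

5

The element at index 2 is 37.
Elements after it: 29, 27, 22, 18, 14
Those smaller than 37: 29, 27, 22, 18, 14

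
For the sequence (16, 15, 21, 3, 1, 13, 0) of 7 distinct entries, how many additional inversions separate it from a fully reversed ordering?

Maximum inversions for 7 distinct elements is C(7, 2) = 7·6/2 = 21.
Current inversions — for each element, count later smaller elements:
16: 5
15: 4
21: 4
3: 2
1: 1
13: 1
0: 0
Current total: 5 + 4 + 4 + 2 + 1 + 1 + 0 = 17
Shortfall: 21 − 17 = 4

4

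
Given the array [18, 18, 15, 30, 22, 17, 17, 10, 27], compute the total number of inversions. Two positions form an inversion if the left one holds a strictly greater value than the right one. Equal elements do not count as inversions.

19

Element-by-element contributions:
18 → 15, 17, 17, 10 → 4
18 → 15, 17, 17, 10 → 4
15 → 10 → 1
30 → 22, 17, 17, 10, 27 → 5
22 → 17, 17, 10 → 3
17 → 10 → 1
17 → 10 → 1
10 → none → 0
27 → none → 0
Sum: 4 + 4 + 1 + 5 + 3 + 1 + 1 + 0 + 0 = 19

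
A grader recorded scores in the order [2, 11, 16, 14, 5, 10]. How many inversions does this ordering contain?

There are 7 inversions.

Count, for each position, how many later elements it exceeds:
2: 0
11: 2
16: 3
14: 2
5: 0
10: 0
Sum: 0 + 2 + 3 + 2 + 0 + 0 = 7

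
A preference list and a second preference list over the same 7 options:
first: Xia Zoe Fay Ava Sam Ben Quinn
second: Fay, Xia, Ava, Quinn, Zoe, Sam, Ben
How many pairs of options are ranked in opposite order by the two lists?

There are 6 pairs.

Assign each item its position (1..7) in the first ordering, then rewrite the second ordering as that position sequence:
positions: Xia→1, Zoe→2, Fay→3, Ava→4, Sam→5, Ben→6, Quinn→7
second ordering as positions: [3, 1, 4, 7, 2, 5, 6]
Discordant pairs = inversions in this position sequence.
3: 1, 2 → 2
1: 0
4: 2 → 1
7: 2, 5, 6 → 3
2: 0
5: 0
6: 0
Total: 2 + 0 + 1 + 3 + 0 + 0 + 0 = 6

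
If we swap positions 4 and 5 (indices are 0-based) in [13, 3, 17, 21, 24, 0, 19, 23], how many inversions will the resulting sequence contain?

Positions 4 and 5 hold 24 and 0; after swapping, the array is [13, 3, 17, 21, 0, 24, 19, 23].
Sweep left to right; for each value list the smaller values that follow it:
13 → 3, 0 → 2
3 → 0 → 1
17 → 0 → 1
21 → 0, 19 → 2
0 → none → 0
24 → 19, 23 → 2
19 → none → 0
23 → none → 0
Sum: 2 + 1 + 1 + 2 + 0 + 2 + 0 + 0 = 8

8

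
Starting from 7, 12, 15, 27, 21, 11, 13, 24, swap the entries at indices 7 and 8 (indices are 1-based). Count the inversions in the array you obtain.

Positions 7 and 8 hold 13 and 24; after swapping, the array is [7, 12, 15, 27, 21, 11, 24, 13].
Count, for each position, how many later elements it exceeds:
7 → none → 0
12 → 11 → 1
15 → 11, 13 → 2
27 → 21, 11, 24, 13 → 4
21 → 11, 13 → 2
11 → none → 0
24 → 13 → 1
13 → none → 0
Sum: 0 + 1 + 2 + 4 + 2 + 0 + 1 + 0 = 10

10 inversions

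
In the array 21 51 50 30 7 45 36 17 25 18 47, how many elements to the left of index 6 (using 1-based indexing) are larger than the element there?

2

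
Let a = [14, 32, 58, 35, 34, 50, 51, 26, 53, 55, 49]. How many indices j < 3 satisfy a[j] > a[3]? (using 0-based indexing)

The element at index 3 is 35.
Elements before it: 14, 32, 58
Those larger than 35: 58

1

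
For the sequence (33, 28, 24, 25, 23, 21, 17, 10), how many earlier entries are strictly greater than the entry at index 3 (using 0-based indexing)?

The element at index 3 is 25.
Elements before it: 33, 28, 24
Those larger than 25: 33, 28

2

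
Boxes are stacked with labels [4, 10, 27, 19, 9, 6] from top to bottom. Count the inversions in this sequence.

Inversion pairs (indices are 1-based):
(2,5): 10 > 9
(2,6): 10 > 6
(3,4): 27 > 19
(3,5): 27 > 9
(3,6): 27 > 6
(4,5): 19 > 9
(4,6): 19 > 6
(5,6): 9 > 6
That's 8 pairs.

8 inversions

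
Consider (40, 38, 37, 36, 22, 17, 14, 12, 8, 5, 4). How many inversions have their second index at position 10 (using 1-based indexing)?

9 such elements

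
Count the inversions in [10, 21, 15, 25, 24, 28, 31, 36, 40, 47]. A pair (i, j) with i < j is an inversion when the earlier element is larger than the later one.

2

For each element, count later entries that are smaller:
10: 0
21: 1
15: 0
25: 1
24: 0
28: 0
31: 0
36: 0
40: 0
47: 0
Sum: 0 + 1 + 0 + 1 + 0 + 0 + 0 + 0 + 0 + 0 = 2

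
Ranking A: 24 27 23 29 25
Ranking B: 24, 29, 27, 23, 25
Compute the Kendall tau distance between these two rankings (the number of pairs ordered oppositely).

2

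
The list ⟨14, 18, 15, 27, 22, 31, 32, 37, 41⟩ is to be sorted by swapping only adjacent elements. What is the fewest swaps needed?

Each adjacent swap fixes exactly one inversion, so the minimum swap count equals the number of inversions.
Count inversions — for each element, later elements that are smaller:
14: none → 0
18: 15 → 1
15: none → 0
27: 22 → 1
22: none → 0
31: none → 0
32: none → 0
37: none → 0
41: none → 0
Total inversions: 0 + 1 + 0 + 1 + 0 + 0 + 0 + 0 + 0 = 2

2 swaps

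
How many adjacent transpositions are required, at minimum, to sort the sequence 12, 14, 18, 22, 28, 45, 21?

3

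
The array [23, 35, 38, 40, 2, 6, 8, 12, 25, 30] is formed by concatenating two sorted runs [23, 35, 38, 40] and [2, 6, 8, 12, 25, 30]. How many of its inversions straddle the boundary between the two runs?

For each element r of the right run, count left-run elements greater than r:
r = 2: 23, 35, 38, 40 → 4
r = 6: 23, 35, 38, 40 → 4
r = 8: 23, 35, 38, 40 → 4
r = 12: 23, 35, 38, 40 → 4
r = 25: 35, 38, 40 → 3
r = 30: 35, 38, 40 → 3
Cross-inversions: 4 + 4 + 4 + 4 + 3 + 3 = 22

22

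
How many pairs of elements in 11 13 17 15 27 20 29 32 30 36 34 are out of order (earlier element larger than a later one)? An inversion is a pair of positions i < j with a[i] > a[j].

4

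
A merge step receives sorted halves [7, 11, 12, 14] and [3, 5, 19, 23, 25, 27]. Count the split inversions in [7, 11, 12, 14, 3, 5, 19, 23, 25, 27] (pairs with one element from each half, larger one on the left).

Take each right-half value and tally the left-half values above it:
r = 3: 7, 11, 12, 14 → 4
r = 5: 7, 11, 12, 14 → 4
r = 19: none → 0
r = 23: none → 0
r = 25: none → 0
r = 27: none → 0
Cross-inversions: 4 + 4 + 0 + 0 + 0 + 0 = 8

8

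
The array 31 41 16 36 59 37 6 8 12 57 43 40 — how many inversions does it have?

Element-by-element contributions:
31 → 16, 6, 8, 12 → 4
41 → 16, 36, 37, 6, 8, 12, 40 → 7
16 → 6, 8, 12 → 3
36 → 6, 8, 12 → 3
59 → 37, 6, 8, 12, 57, 43, 40 → 7
37 → 6, 8, 12 → 3
6 → none → 0
8 → none → 0
12 → none → 0
57 → 43, 40 → 2
43 → 40 → 1
40 → none → 0
Sum: 4 + 7 + 3 + 3 + 7 + 3 + 0 + 0 + 0 + 2 + 1 + 0 = 30

30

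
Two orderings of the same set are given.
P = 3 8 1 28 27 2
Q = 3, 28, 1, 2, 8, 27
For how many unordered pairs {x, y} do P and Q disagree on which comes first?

Assign each item its position (1..6) in the first ordering, then rewrite the second ordering as that position sequence:
positions: 3→1, 8→2, 1→3, 28→4, 27→5, 2→6
second ordering as positions: [1, 4, 3, 6, 2, 5]
Discordant pairs = inversions in this position sequence.
1: 0
4: 3, 2 → 2
3: 2 → 1
6: 2, 5 → 2
2: 0
5: 0
Total: 0 + 2 + 1 + 2 + 0 + 0 = 5

5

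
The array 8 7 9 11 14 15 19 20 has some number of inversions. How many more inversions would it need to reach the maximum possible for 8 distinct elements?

Maximum inversions for 8 distinct elements is C(8, 2) = 8·7/2 = 28.
Current inversions — for each element, count later smaller elements:
8: 1
7: 0
9: 0
11: 0
14: 0
15: 0
19: 0
20: 0
Current total: 1 + 0 + 0 + 0 + 0 + 0 + 0 + 0 = 1
Shortfall: 28 − 1 = 27

27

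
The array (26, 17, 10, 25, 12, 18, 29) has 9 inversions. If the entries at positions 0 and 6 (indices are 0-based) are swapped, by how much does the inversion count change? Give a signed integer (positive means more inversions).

Positions 0 and 6 hold 26 and 29; after swapping, the array is [29, 17, 10, 25, 12, 18, 26].
Count, for each position, how many later elements it exceeds:
29: 6
17: 2
10: 0
25: 2
12: 0
18: 0
26: 0
Sum: 6 + 2 + 0 + 2 + 0 + 0 + 0 = 10
Change: 10 − 9 = +1

+1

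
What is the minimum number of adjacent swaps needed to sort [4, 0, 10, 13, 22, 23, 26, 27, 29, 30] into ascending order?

1

The minimum number of adjacent swaps to sort an array equals its inversion count, since every such swap removes exactly one inversion.
Count inversions — for each element, later elements that are smaller:
4: 0 → 1
0: none → 0
10: none → 0
13: none → 0
22: none → 0
23: none → 0
26: none → 0
27: none → 0
29: none → 0
30: none → 0
Total inversions: 1 + 0 + 0 + 0 + 0 + 0 + 0 + 0 + 0 + 0 = 1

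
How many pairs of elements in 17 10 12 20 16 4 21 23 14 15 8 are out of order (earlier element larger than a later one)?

There are 28 inversions.

Count, for each position, how many later elements it exceeds:
17 → 10, 12, 16, 4, 14, 15, 8 → 7
10 → 4, 8 → 2
12 → 4, 8 → 2
20 → 16, 4, 14, 15, 8 → 5
16 → 4, 14, 15, 8 → 4
4 → none → 0
21 → 14, 15, 8 → 3
23 → 14, 15, 8 → 3
14 → 8 → 1
15 → 8 → 1
8 → none → 0
Sum: 7 + 2 + 2 + 5 + 4 + 0 + 3 + 3 + 1 + 1 + 0 = 28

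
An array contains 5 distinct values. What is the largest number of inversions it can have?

There are 10 inversions.

The maximum occurs when the array is in strictly decreasing order: every one of the C(5, 2) pairs is inverted.
C(5, 2) = 5·4/2 = 10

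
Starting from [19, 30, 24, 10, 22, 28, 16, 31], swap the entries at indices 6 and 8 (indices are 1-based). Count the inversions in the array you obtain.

13 inversions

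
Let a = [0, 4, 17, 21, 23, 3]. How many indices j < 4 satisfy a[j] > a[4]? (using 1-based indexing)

0 such elements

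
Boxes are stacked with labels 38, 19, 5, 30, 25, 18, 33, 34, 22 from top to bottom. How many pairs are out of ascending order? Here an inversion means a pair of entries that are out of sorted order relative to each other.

17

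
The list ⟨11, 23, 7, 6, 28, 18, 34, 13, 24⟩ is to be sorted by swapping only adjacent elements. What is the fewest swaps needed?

Each adjacent swap fixes exactly one inversion, so the minimum swap count equals the number of inversions.
Count inversions — for each element, later elements that are smaller:
11: 7, 6 → 2
23: 7, 6, 18, 13 → 4
7: 6 → 1
6: none → 0
28: 18, 13, 24 → 3
18: 13 → 1
34: 13, 24 → 2
13: none → 0
24: none → 0
Total inversions: 2 + 4 + 1 + 0 + 3 + 1 + 2 + 0 + 0 = 13

13 adjacent swaps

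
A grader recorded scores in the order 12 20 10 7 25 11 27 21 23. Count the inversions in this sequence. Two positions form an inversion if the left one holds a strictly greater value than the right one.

12

Element-by-element contributions:
12: 3
20: 3
10: 1
7: 0
25: 3
11: 0
27: 2
21: 0
23: 0
Sum: 3 + 3 + 1 + 0 + 3 + 0 + 2 + 0 + 0 = 12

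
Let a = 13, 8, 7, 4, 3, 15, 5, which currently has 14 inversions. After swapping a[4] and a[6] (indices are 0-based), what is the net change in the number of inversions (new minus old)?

Positions 4 and 6 hold 3 and 5; after swapping, the array is [13, 8, 7, 4, 5, 15, 3].
Element-by-element contributions:
13 → 8, 7, 4, 5, 3 → 5
8 → 7, 4, 5, 3 → 4
7 → 4, 5, 3 → 3
4 → 3 → 1
5 → 3 → 1
15 → 3 → 1
3 → none → 0
Sum: 5 + 4 + 3 + 1 + 1 + 1 + 0 = 15
Change: 15 − 14 = +1

+1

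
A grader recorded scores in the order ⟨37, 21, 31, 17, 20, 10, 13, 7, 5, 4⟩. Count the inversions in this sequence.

42 out-of-order pairs

Sweep left to right; for each value list the smaller values that follow it:
37 → 21, 31, 17, 20, 10, 13, 7, 5, 4 → 9
21 → 17, 20, 10, 13, 7, 5, 4 → 7
31 → 17, 20, 10, 13, 7, 5, 4 → 7
17 → 10, 13, 7, 5, 4 → 5
20 → 10, 13, 7, 5, 4 → 5
10 → 7, 5, 4 → 3
13 → 7, 5, 4 → 3
7 → 5, 4 → 2
5 → 4 → 1
4 → none → 0
Sum: 9 + 7 + 7 + 5 + 5 + 3 + 3 + 2 + 1 + 0 = 42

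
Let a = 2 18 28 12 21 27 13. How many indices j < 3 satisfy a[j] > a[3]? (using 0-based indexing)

The element at index 3 is 12.
Elements before it: 2, 18, 28
Those larger than 12: 18, 28

2 such elements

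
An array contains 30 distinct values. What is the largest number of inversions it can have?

435 inversions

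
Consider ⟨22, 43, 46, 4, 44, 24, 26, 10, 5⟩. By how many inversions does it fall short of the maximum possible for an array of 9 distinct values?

Maximum inversions for 9 distinct elements is C(9, 2) = 9·8/2 = 36.
Current inversions — for each element, count later smaller elements:
22: 3
43: 5
46: 6
4: 0
44: 4
24: 2
26: 2
10: 1
5: 0
Current total: 3 + 5 + 6 + 0 + 4 + 2 + 2 + 1 + 0 = 23
Shortfall: 36 − 23 = 13

13 inversions short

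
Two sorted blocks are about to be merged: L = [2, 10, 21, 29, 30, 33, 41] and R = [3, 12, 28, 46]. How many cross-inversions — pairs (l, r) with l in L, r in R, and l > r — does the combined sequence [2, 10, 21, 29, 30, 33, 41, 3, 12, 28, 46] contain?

15

Take each right-half value and tally the left-half values above it:
r = 3: 10, 21, 29, 30, 33, 41 → 6
r = 12: 21, 29, 30, 33, 41 → 5
r = 28: 29, 30, 33, 41 → 4
r = 46: none → 0
Cross-inversions: 6 + 5 + 4 + 0 = 15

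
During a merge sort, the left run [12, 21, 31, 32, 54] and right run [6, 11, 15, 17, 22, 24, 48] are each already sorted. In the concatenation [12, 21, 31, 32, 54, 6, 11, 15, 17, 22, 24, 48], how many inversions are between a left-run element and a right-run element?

Count, for every r in R, how many entries of L exceed r:
r = 6: 12, 21, 31, 32, 54 → 5
r = 11: 12, 21, 31, 32, 54 → 5
r = 15: 21, 31, 32, 54 → 4
r = 17: 21, 31, 32, 54 → 4
r = 22: 31, 32, 54 → 3
r = 24: 31, 32, 54 → 3
r = 48: 54 → 1
Cross-inversions: 5 + 5 + 4 + 4 + 3 + 3 + 1 = 25

25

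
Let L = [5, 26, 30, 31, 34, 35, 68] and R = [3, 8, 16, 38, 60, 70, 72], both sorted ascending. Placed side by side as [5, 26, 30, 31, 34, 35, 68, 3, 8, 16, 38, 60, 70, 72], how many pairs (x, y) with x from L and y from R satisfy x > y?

Count, for every r in R, how many entries of L exceed r:
r = 3: 5, 26, 30, 31, 34, 35, 68 → 7
r = 8: 26, 30, 31, 34, 35, 68 → 6
r = 16: 26, 30, 31, 34, 35, 68 → 6
r = 38: 68 → 1
r = 60: 68 → 1
r = 70: none → 0
r = 72: none → 0
Cross-inversions: 7 + 6 + 6 + 1 + 1 + 0 + 0 = 21

21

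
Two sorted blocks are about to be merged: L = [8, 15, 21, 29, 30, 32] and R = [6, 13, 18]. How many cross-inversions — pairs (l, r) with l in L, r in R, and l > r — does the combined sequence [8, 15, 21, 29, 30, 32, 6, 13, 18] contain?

For each element r of the right run, count left-run elements greater than r:
r = 6: 8, 15, 21, 29, 30, 32 → 6
r = 13: 15, 21, 29, 30, 32 → 5
r = 18: 21, 29, 30, 32 → 4
Cross-inversions: 6 + 5 + 4 = 15

15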